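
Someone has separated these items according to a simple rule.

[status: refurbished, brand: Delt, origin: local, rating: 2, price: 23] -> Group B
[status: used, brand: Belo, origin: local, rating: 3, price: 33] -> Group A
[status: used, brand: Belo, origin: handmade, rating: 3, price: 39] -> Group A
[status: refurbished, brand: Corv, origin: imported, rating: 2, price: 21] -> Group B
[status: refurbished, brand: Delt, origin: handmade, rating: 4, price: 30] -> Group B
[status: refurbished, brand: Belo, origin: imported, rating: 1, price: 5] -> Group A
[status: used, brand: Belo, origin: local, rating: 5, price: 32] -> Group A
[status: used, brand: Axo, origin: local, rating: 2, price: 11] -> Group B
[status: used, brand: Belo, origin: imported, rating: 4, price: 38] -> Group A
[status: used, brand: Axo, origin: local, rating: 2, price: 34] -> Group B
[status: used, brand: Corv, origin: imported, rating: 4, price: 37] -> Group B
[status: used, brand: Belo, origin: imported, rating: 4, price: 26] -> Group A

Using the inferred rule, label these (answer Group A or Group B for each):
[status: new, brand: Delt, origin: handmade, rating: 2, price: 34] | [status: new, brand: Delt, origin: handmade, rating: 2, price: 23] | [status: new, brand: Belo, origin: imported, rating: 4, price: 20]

Group B, Group B, Group A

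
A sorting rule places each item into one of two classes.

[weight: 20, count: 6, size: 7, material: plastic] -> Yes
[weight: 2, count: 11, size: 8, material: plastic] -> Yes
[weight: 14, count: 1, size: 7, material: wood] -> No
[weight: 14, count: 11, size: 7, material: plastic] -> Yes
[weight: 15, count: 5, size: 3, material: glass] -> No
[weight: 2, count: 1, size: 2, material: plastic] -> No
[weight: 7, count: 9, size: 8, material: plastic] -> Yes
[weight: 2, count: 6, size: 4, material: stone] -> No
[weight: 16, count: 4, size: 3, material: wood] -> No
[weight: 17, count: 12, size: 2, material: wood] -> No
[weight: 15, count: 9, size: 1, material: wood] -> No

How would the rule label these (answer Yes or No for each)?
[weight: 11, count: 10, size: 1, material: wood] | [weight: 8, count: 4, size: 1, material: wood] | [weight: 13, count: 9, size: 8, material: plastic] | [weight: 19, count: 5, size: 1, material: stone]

Every 'Yes' example satisfies: material is plastic AND size ≥ 3. None of the 'No' examples do.
No: [weight: 11, count: 10, size: 1, material: wood], since material is wood, size = 1.
No: [weight: 8, count: 4, size: 1, material: wood], since material is wood, size = 1.
Yes: [weight: 13, count: 9, size: 8, material: plastic], since material is plastic, size = 8.
No: [weight: 19, count: 5, size: 1, material: stone], since material is stone, size = 1.

No, No, Yes, No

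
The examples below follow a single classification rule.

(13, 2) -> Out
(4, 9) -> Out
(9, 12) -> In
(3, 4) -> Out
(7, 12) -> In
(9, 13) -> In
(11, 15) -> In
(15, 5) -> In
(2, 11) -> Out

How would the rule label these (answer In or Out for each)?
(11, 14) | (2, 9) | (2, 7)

In, Out, Out

One predicate separates the groups cleanly: sum ≥ 19.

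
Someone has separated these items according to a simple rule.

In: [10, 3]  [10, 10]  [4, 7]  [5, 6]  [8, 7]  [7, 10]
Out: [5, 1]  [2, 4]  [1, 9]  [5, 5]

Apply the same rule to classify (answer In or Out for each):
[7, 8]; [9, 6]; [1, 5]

In, In, Out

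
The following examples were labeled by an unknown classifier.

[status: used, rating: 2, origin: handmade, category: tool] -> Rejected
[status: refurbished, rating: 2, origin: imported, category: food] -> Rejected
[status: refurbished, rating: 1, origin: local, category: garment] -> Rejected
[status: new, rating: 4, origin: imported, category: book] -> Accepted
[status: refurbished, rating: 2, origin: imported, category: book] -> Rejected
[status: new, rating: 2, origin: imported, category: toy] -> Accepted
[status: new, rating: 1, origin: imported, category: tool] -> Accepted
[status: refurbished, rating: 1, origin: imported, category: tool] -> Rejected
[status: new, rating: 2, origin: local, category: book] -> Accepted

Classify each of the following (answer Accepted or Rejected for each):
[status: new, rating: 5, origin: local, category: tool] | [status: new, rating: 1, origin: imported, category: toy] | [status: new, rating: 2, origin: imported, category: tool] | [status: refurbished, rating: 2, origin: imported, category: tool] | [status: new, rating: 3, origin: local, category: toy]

Accepted, Accepted, Accepted, Rejected, Accepted

Checking candidate rules against both groups, what survives is: status is new.
[status: new, rating: 5, origin: local, category: tool]: Accepted (status is new).
[status: new, rating: 1, origin: imported, category: toy]: Accepted (status is new).
[status: new, rating: 2, origin: imported, category: tool]: Accepted (status is new).
[status: refurbished, rating: 2, origin: imported, category: tool]: Rejected (status is refurbished).
[status: new, rating: 3, origin: local, category: toy]: Accepted (status is new).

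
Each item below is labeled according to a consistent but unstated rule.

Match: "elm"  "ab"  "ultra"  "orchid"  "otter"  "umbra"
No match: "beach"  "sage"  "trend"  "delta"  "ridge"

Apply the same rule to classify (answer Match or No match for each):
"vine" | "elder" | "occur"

No match, Match, Match

The common property of the 'Match' items is: starts with a vowel. No 'No match' item has it.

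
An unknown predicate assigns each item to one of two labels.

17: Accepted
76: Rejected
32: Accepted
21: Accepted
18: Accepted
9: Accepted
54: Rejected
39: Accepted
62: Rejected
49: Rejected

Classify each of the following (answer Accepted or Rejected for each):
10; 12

Accepted, Accepted

One predicate separates the groups cleanly: at most 39.
Accepted: 10, since 10 ≤ 39. Accepted: 12, since 12 ≤ 39.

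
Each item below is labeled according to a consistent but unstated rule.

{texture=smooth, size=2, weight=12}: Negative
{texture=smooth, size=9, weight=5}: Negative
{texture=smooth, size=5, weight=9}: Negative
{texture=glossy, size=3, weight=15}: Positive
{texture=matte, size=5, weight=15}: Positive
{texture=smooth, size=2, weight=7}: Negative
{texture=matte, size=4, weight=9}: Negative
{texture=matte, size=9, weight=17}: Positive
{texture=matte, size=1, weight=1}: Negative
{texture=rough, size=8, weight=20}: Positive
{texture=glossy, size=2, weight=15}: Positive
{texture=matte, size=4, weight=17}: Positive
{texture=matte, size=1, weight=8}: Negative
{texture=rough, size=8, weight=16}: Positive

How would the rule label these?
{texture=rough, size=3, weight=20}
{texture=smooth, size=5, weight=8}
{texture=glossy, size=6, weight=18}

The pattern is that an item is 'Positive' exactly when: weight ≥ 15.
{texture=rough, size=3, weight=20}: Positive (weight = 20).
{texture=smooth, size=5, weight=8}: Negative (weight = 8).
{texture=glossy, size=6, weight=18}: Positive (weight = 18).

Positive, Negative, Positive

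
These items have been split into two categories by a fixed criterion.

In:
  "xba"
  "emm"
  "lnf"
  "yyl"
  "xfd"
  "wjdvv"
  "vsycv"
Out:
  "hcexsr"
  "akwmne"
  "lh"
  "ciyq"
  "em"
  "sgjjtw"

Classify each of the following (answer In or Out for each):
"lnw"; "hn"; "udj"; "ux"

In, Out, In, Out

Looking at the examples, the only property every 'In' case has and every 'Out' case lacks is: odd length.
"lnw": length 3, has this property → In. "hn": length 2, does not satisfy this → Out. "udj": length 3, has this property → In. "ux": length 2, does not satisfy this → Out.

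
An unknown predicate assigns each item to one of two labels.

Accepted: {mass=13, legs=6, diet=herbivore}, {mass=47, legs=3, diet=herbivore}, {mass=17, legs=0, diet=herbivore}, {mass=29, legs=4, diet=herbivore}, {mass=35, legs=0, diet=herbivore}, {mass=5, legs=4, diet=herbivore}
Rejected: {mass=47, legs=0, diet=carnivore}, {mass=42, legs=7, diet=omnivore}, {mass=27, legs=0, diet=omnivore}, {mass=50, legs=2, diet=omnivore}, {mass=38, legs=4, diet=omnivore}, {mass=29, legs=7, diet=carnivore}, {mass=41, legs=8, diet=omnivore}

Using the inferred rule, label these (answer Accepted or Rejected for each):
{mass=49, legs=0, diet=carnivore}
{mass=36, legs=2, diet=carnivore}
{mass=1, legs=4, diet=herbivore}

The simplest hypothesis consistent with all the labels is: diet is herbivore.
{mass=49, legs=0, diet=carnivore}: diet is carnivore, does not satisfy this → Rejected. {mass=36, legs=2, diet=carnivore}: diet is carnivore, does not satisfy this → Rejected. {mass=1, legs=4, diet=herbivore}: diet is herbivore, checks out → Accepted.

Rejected, Rejected, Accepted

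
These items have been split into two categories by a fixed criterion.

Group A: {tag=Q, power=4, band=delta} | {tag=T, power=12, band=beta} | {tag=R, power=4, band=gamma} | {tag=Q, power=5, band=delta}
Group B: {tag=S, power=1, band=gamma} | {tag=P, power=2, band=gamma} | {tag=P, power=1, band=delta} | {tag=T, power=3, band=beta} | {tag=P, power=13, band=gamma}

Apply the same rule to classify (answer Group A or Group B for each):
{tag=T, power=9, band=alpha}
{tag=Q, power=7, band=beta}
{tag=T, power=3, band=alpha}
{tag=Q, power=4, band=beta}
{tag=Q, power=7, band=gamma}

Group A, Group A, Group B, Group A, Group A

The classifier is using: power ≥ 4 AND power ≤ 12.
{tag=T, power=9, band=alpha} → power = 9 → Group A. {tag=Q, power=7, band=beta} → power = 7 → Group A. {tag=T, power=3, band=alpha} → power = 3 → Group B. {tag=Q, power=4, band=beta} → power = 4 → Group A. {tag=Q, power=7, band=gamma} → power = 7 → Group A.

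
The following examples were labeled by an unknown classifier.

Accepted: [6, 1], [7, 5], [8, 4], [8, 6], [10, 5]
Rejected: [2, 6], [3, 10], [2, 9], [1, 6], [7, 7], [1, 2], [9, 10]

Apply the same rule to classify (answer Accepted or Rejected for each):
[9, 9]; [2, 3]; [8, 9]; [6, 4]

'Accepted' ⟺ first > second.
[9, 9]: 9 = 9 — fails the rule, so Rejected.
[2, 3]: 2 < 3 — fails the rule, so Rejected.
[8, 9]: 8 < 9 — fails the rule, so Rejected.
[6, 4]: 6 > 4 — has this property, so Accepted.

Rejected, Rejected, Rejected, Accepted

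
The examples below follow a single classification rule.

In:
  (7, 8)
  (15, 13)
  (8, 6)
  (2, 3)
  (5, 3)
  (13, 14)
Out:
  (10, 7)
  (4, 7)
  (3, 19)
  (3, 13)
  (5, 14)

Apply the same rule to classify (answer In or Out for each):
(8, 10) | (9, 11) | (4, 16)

In, In, Out

The rule appears to be: |first − second| ≤ 2.
(8, 10): |8−10| = 2, matches → In.
(9, 11): |9−11| = 2, matches → In.
(4, 16): |4−16| = 12, fails this test → Out.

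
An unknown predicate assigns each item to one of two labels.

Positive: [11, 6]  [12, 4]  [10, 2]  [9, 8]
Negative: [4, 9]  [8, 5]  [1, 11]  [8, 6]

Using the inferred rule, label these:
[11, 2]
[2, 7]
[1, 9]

The simplest hypothesis consistent with all the labels is: first ≥ 9.
[11, 2]: Positive (first 11). [2, 7]: Negative (first 2). [1, 9]: Negative (first 1).

Positive, Negative, Negative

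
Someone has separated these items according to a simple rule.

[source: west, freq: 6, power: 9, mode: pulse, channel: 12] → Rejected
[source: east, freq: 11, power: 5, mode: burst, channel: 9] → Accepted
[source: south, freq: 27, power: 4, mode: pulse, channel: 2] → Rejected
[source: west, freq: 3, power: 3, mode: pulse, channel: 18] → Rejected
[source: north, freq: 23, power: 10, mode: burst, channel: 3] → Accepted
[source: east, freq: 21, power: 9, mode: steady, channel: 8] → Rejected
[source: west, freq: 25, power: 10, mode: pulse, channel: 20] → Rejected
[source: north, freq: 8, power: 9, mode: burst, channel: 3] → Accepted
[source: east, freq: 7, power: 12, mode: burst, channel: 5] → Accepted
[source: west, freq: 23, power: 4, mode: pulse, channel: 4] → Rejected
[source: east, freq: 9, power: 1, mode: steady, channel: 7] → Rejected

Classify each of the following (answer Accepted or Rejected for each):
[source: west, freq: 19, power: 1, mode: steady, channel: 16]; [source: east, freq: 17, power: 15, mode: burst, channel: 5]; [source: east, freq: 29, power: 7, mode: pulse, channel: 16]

Rejected, Accepted, Rejected

Comparing the two groups points to one rule — mode is burst.
[source: west, freq: 19, power: 1, mode: steady, channel: 16]: mode is steady, does not satisfy this → Rejected.
[source: east, freq: 17, power: 15, mode: burst, channel: 5]: mode is burst, satisfies this → Accepted.
[source: east, freq: 29, power: 7, mode: pulse, channel: 16]: mode is pulse, does not satisfy this → Rejected.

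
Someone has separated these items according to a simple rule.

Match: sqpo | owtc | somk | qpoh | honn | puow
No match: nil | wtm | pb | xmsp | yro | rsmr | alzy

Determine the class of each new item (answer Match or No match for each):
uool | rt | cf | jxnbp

The distinguishing property — even length AND contains 'o' — holds for all the 'Match' cases and none of the 'No match' cases.

Match, No match, No match, No match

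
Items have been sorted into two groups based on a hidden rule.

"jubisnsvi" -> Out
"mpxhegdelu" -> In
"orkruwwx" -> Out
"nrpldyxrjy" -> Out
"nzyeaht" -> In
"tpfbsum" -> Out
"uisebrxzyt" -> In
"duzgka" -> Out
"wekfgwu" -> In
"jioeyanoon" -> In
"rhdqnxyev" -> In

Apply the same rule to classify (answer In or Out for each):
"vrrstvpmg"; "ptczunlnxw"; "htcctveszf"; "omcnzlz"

Out, Out, In, Out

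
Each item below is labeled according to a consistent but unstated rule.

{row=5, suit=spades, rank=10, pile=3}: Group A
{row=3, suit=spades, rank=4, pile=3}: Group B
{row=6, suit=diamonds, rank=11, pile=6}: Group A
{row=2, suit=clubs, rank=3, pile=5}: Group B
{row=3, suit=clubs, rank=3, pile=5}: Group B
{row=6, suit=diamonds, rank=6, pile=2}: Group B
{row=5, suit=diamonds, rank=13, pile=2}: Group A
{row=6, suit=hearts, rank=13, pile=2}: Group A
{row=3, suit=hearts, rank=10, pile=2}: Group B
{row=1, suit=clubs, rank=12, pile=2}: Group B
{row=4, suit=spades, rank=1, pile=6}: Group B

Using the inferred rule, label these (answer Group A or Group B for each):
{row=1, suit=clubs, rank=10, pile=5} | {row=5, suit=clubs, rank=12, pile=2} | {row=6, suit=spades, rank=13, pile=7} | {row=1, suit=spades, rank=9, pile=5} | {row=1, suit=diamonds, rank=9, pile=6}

One predicate separates the groups cleanly: row ≥ 4 AND rank ≥ 10.

Group B, Group A, Group A, Group B, Group B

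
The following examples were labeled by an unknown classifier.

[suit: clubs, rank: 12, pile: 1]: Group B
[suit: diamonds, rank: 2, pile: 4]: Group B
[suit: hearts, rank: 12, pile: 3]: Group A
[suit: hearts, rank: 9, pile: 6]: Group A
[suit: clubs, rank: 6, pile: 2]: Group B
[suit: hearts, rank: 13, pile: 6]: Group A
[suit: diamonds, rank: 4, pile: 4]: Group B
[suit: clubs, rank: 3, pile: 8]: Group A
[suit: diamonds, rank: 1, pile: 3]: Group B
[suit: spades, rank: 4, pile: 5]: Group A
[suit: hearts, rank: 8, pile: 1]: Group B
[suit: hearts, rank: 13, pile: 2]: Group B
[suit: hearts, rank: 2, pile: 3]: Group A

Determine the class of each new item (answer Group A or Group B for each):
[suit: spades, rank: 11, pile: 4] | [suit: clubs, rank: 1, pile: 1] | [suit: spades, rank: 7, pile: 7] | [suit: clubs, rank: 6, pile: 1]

Group A, Group B, Group A, Group B

One predicate separates the groups cleanly: suit is not diamonds AND pile ≥ 3.
[suit: spades, rank: 11, pile: 4] → suit is spades, pile = 4 → Group A.
[suit: clubs, rank: 1, pile: 1] → suit is clubs, pile = 1 → Group B.
[suit: spades, rank: 7, pile: 7] → suit is spades, pile = 7 → Group A.
[suit: clubs, rank: 6, pile: 1] → suit is clubs, pile = 1 → Group B.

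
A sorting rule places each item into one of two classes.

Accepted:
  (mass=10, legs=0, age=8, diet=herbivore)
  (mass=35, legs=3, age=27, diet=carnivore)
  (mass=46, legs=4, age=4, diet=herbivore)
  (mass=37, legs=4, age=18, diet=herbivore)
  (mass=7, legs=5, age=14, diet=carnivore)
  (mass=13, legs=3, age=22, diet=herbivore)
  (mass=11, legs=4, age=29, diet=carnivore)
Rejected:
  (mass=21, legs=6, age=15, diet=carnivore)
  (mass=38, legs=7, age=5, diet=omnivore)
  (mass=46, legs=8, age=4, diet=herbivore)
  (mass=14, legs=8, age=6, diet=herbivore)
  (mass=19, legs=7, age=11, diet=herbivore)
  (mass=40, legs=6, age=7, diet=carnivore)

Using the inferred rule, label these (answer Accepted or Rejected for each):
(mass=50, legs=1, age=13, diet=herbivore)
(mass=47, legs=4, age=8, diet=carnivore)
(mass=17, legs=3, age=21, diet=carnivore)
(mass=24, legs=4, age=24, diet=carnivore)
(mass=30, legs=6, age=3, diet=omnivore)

Rule: legs ≤ 5. This holds for each 'Accepted' example and fails for each 'Rejected' one.
(mass=50, legs=1, age=13, diet=herbivore): legs = 1 — qualifies, so Accepted. (mass=47, legs=4, age=8, diet=carnivore): legs = 4 — qualifies, so Accepted. (mass=17, legs=3, age=21, diet=carnivore): legs = 3 — qualifies, so Accepted. (mass=24, legs=4, age=24, diet=carnivore): legs = 4 — qualifies, so Accepted. (mass=30, legs=6, age=3, diet=omnivore): legs = 6 — doesn't match, so Rejected.

Accepted, Accepted, Accepted, Accepted, Rejected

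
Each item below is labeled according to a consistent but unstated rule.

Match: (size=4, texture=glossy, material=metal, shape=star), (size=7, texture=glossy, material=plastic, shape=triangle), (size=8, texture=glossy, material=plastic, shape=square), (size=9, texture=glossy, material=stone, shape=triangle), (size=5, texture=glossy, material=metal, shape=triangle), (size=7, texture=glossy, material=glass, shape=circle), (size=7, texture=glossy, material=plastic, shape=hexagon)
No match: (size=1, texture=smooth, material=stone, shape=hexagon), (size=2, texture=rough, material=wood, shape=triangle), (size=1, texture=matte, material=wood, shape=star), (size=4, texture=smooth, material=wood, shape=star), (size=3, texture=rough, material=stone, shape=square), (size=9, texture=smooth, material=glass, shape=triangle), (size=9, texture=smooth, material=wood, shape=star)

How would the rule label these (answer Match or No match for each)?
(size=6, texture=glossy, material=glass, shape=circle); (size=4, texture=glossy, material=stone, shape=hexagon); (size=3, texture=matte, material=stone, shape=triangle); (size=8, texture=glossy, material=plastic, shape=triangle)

Checking candidate rules against both groups, what survives is: texture is glossy.
(size=6, texture=glossy, material=glass, shape=circle): texture is glossy, qualifies → Match. (size=4, texture=glossy, material=stone, shape=hexagon): texture is glossy, qualifies → Match. (size=3, texture=matte, material=stone, shape=triangle): texture is matte, fails the rule → No match. (size=8, texture=glossy, material=plastic, shape=triangle): texture is glossy, qualifies → Match.

Match, Match, No match, Match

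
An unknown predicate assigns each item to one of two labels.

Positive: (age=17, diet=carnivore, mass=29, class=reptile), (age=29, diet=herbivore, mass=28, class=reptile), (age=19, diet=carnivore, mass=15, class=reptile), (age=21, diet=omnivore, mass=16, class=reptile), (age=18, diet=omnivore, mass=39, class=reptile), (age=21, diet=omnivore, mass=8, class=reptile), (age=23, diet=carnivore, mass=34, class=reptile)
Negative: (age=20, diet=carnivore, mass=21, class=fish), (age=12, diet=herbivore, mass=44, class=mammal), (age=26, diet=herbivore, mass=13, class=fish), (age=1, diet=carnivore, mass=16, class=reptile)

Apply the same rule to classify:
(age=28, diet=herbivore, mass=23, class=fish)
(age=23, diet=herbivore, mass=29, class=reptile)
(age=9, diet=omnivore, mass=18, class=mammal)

The pattern is that an item is 'Positive' exactly when: class is reptile AND age ≥ 12.
Negative: (age=28, diet=herbivore, mass=23, class=fish), since class is fish, age = 28. Positive: (age=23, diet=herbivore, mass=29, class=reptile), since class is reptile, age = 23. Negative: (age=9, diet=omnivore, mass=18, class=mammal), since class is mammal, age = 9.

Negative, Positive, Negative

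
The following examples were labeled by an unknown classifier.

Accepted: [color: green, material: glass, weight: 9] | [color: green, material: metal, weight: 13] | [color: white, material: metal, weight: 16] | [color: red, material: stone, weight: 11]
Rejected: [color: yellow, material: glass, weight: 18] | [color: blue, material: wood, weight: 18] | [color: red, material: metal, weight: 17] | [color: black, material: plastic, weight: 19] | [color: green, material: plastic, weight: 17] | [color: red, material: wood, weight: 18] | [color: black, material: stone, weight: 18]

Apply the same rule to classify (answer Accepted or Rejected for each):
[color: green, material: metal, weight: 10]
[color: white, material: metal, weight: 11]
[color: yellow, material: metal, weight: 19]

'Accepted' ⟺ weight ≤ 16.
[color: green, material: metal, weight: 10]: Accepted (weight = 10).
[color: white, material: metal, weight: 11]: Accepted (weight = 11).
[color: yellow, material: metal, weight: 19]: Rejected (weight = 19).

Accepted, Accepted, Rejected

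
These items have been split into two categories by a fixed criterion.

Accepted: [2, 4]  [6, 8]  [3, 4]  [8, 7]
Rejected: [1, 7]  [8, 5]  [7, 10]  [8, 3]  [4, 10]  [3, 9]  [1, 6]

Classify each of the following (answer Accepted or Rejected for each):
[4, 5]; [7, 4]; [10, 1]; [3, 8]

Accepted, Rejected, Rejected, Rejected

The distinguishing property — |first − second| ≤ 2 — holds for all the 'Accepted' cases and none of the 'Rejected' cases.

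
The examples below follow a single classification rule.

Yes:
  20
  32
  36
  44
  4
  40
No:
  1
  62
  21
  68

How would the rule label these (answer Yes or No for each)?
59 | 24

No, Yes

The rule appears to be: even AND at most 44.
59: 59 is odd, 59 > 44 — does not fit, so No. 24: 24 is even, 24 ≤ 44 — fits, so Yes.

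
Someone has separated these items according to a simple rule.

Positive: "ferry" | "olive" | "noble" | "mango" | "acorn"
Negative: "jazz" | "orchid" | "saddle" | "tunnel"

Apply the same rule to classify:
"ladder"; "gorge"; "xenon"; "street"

Negative, Positive, Positive, Negative

The rule appears to be: odd length.
"ladder": Negative (length 6). "gorge": Positive (length 5). "xenon": Positive (length 5). "street": Negative (length 6).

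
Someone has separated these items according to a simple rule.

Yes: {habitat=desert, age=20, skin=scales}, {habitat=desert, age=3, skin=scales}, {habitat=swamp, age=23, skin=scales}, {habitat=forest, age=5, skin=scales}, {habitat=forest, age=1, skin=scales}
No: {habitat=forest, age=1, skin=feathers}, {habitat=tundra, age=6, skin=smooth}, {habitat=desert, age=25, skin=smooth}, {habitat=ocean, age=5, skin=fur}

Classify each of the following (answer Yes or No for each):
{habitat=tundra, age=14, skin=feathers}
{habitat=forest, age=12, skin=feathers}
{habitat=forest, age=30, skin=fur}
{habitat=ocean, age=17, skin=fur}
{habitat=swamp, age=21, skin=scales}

Every 'Yes' example satisfies: skin is scales. None of the 'No' examples do.

No, No, No, No, Yes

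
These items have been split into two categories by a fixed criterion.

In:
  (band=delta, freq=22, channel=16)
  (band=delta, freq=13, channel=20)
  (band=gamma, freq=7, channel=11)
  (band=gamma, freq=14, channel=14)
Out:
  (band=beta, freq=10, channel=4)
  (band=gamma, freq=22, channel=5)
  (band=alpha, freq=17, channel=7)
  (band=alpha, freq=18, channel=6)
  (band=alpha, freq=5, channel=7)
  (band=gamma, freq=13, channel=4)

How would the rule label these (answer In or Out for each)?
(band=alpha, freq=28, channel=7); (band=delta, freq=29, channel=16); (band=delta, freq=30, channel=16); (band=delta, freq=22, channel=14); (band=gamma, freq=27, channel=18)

Out, In, In, In, In

Rule: channel ≥ 11. This holds for each 'In' example and fails for each 'Out' one.
(band=alpha, freq=28, channel=7): channel = 7, does not pass → Out.
(band=delta, freq=29, channel=16): channel = 16, fits → In.
(band=delta, freq=30, channel=16): channel = 16, fits → In.
(band=delta, freq=22, channel=14): channel = 14, fits → In.
(band=gamma, freq=27, channel=18): channel = 18, fits → In.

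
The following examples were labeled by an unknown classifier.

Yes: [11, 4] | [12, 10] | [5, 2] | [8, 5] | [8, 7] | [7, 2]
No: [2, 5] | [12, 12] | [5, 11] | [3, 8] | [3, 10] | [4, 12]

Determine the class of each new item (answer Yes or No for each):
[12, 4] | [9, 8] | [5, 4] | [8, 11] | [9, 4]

The rule appears to be: first > second.
[12, 4]: 12 > 4, fits → Yes. [9, 8]: 9 > 8, fits → Yes. [5, 4]: 5 > 4, fits → Yes. [8, 11]: 8 < 11, does not pass → No. [9, 4]: 9 > 4, fits → Yes.

Yes, Yes, Yes, No, Yes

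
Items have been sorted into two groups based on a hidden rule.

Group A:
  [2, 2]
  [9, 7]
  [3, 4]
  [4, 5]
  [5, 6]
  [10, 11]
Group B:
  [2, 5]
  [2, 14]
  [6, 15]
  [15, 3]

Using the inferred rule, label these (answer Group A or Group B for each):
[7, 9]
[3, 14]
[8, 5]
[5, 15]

Group A, Group B, Group B, Group B

'Group A' ⟺ |first − second| ≤ 2.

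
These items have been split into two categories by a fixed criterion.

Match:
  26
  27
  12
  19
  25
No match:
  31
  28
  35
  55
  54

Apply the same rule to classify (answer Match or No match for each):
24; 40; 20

Every 'Match' example satisfies: at most 27. None of the 'No match' examples do.
24 → 24 ≤ 27 → Match.
40 → 40 > 27 → No match.
20 → 20 ≤ 27 → Match.

Match, No match, Match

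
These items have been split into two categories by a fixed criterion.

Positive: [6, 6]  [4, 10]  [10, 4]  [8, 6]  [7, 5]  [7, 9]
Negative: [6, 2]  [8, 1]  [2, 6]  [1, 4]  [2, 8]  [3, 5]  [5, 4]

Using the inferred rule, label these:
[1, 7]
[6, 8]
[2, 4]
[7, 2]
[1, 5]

Negative, Positive, Negative, Negative, Negative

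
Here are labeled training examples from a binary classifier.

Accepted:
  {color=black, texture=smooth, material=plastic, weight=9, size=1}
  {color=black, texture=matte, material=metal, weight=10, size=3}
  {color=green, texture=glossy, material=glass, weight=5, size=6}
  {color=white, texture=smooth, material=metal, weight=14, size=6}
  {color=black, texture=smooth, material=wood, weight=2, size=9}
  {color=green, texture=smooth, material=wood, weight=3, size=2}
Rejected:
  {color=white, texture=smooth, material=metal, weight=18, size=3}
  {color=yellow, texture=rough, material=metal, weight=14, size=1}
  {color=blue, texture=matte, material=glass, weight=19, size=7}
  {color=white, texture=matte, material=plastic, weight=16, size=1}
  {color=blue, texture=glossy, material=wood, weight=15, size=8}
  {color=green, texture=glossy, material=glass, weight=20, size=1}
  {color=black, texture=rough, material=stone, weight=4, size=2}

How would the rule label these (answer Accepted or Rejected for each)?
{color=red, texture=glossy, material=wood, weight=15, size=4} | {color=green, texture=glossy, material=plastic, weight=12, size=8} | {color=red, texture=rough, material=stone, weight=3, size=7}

'Accepted' ⟺ texture is not rough AND weight ≤ 14.
{color=red, texture=glossy, material=wood, weight=15, size=4} — texture is glossy, weight = 15, hence Rejected. {color=green, texture=glossy, material=plastic, weight=12, size=8} — texture is glossy, weight = 12, hence Accepted. {color=red, texture=rough, material=stone, weight=3, size=7} — texture is rough, weight = 3, hence Rejected.

Rejected, Accepted, Rejected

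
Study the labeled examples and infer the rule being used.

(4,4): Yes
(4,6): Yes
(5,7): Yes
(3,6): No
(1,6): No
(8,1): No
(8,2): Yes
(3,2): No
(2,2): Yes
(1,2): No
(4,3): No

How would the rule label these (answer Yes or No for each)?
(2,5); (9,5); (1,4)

No, Yes, No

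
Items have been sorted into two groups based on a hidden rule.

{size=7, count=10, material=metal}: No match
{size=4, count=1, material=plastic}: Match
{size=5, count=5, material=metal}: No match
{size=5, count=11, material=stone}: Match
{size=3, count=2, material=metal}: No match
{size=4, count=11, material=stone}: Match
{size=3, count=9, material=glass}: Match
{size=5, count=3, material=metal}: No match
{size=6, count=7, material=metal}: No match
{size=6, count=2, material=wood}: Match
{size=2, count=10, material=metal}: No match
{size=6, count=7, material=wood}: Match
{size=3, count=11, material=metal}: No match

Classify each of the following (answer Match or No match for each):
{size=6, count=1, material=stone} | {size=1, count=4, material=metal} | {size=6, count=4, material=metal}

Checking candidate rules against both groups, what survives is: material is not metal.
{size=6, count=1, material=stone} — material is stone, hence Match. {size=1, count=4, material=metal} — material is metal, hence No match. {size=6, count=4, material=metal} — material is metal, hence No match.

Match, No match, No match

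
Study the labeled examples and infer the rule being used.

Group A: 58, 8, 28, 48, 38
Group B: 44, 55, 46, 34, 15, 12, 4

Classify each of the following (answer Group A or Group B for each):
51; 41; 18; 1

Group B, Group B, Group A, Group B

Every 'Group A' example satisfies: ends in digit 8. None of the 'Group B' examples do.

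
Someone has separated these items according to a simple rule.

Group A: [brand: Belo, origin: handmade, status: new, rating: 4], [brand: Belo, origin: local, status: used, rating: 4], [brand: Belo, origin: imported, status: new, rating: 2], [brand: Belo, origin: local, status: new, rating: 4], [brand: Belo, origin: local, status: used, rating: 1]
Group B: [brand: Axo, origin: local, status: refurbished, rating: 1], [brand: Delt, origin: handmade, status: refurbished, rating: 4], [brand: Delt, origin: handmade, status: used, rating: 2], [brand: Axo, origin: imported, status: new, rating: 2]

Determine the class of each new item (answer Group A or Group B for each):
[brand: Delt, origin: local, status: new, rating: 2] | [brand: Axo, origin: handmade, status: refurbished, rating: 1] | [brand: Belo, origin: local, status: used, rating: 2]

Group B, Group B, Group A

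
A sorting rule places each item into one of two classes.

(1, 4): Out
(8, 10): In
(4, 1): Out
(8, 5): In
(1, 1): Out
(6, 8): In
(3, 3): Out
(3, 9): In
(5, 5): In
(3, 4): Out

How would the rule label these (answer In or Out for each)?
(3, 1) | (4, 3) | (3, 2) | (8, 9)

The pattern is that an item is 'In' exactly when: sum ≥ 10.
(3, 1) — 3+1 = 4, hence Out. (4, 3) — 4+3 = 7, hence Out. (3, 2) — 3+2 = 5, hence Out. (8, 9) — 8+9 = 17, hence In.

Out, Out, Out, In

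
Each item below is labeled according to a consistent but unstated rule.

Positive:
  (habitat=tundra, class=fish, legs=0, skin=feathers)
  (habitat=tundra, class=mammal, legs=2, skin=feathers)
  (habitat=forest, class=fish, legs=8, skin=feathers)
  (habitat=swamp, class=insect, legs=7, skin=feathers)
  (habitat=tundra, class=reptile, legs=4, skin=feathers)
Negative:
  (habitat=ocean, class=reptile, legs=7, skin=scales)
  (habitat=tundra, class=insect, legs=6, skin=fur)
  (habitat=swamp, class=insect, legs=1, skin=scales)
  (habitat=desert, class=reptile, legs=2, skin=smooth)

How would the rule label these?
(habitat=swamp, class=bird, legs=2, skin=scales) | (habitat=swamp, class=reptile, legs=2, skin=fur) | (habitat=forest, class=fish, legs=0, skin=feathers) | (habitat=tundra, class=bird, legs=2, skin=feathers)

Negative, Negative, Positive, Positive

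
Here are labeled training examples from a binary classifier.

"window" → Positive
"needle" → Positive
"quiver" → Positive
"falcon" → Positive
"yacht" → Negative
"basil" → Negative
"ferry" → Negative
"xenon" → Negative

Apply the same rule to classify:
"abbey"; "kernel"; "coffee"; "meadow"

One predicate separates the groups cleanly: even length.
"abbey": Negative (length 5). "kernel": Positive (length 6). "coffee": Positive (length 6). "meadow": Positive (length 6).

Negative, Positive, Positive, Positive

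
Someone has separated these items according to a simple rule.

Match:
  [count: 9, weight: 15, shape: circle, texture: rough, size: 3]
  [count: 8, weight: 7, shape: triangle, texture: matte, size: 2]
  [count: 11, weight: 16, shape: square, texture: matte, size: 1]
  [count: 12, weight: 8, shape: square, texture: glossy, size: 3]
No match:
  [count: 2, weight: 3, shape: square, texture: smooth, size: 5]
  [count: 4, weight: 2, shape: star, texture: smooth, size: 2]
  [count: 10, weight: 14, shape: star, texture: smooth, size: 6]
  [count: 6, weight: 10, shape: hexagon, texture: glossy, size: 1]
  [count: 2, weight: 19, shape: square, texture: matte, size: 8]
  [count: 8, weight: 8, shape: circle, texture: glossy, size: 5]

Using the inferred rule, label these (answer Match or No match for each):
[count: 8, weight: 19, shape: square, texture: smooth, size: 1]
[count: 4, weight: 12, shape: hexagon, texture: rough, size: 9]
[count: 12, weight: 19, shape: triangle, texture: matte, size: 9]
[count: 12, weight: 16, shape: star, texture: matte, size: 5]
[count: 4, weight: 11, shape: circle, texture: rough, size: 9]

Every 'Match' example satisfies: size ≤ 3 AND count ≥ 8. None of the 'No match' examples do.
[count: 8, weight: 19, shape: square, texture: smooth, size: 1]: size = 1, count = 8 — checks out, so Match.
[count: 4, weight: 12, shape: hexagon, texture: rough, size: 9]: size = 9, count = 4 — does not pass, so No match.
[count: 12, weight: 19, shape: triangle, texture: matte, size: 9]: size = 9, count = 12 — does not pass, so No match.
[count: 12, weight: 16, shape: star, texture: matte, size: 5]: size = 5, count = 12 — does not pass, so No match.
[count: 4, weight: 11, shape: circle, texture: rough, size: 9]: size = 9, count = 4 — does not pass, so No match.

Match, No match, No match, No match, No match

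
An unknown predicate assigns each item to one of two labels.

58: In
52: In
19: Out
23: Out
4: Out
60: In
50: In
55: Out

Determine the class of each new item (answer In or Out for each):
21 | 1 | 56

Out, Out, In

The pattern is that an item is 'In' exactly when: even AND at least 19.
21 — 21 is odd, 21 ≥ 19, hence Out.
1 — 1 is odd, 1 < 19, hence Out.
56 — 56 is even, 56 ≥ 19, hence In.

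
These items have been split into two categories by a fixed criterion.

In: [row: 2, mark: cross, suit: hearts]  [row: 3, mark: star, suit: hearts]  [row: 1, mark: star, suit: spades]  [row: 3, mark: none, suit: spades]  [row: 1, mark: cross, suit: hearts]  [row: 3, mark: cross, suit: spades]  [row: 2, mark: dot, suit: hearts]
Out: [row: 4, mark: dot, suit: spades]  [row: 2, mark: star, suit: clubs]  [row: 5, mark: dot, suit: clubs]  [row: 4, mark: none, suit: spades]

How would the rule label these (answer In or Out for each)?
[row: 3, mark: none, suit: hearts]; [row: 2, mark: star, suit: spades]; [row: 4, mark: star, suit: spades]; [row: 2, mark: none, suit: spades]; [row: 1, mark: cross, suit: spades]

The distinguishing property — suit is not clubs AND row ≤ 3 — holds for all the 'In' cases and none of the 'Out' cases.
[row: 3, mark: none, suit: hearts]: suit is hearts, row = 3, meets the rule → In.
[row: 2, mark: star, suit: spades]: suit is spades, row = 2, meets the rule → In.
[row: 4, mark: star, suit: spades]: suit is spades, row = 4, doesn't match → Out.
[row: 2, mark: none, suit: spades]: suit is spades, row = 2, meets the rule → In.
[row: 1, mark: cross, suit: spades]: suit is spades, row = 1, meets the rule → In.

In, In, Out, In, In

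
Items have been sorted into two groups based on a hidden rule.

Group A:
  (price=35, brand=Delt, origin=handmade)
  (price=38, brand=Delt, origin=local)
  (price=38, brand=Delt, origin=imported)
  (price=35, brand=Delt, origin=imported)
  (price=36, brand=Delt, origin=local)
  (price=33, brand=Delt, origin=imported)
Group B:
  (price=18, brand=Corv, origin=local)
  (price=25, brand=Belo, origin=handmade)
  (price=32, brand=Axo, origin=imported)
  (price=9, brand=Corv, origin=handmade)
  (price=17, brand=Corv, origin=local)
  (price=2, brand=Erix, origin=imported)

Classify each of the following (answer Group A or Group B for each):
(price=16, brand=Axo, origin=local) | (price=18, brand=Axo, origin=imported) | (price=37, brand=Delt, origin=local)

Every 'Group A' example satisfies: brand is Delt. None of the 'Group B' examples do.
(price=16, brand=Axo, origin=local): brand is Axo, doesn't qualify → Group B.
(price=18, brand=Axo, origin=imported): brand is Axo, doesn't qualify → Group B.
(price=37, brand=Delt, origin=local): brand is Delt, satisfies this → Group A.

Group B, Group B, Group A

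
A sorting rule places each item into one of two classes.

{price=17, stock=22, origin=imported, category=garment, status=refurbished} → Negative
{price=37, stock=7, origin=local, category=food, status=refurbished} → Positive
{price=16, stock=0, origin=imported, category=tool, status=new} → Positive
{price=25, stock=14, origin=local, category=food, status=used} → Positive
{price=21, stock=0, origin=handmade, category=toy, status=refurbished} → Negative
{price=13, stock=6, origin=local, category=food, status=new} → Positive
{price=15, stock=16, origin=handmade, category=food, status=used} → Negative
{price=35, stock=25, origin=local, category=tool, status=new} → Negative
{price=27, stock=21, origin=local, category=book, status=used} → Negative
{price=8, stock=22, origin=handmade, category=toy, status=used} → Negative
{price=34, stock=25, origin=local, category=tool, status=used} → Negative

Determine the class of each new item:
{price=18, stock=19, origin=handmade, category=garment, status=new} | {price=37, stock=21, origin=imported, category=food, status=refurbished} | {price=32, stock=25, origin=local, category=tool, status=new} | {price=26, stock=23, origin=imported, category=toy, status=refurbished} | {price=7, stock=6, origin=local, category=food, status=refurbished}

All 'Positive' examples share one property — stock ≤ 14 AND price ≠ 21 — and every 'Negative' example lacks it.
{price=18, stock=19, origin=handmade, category=garment, status=new}: stock = 19, price = 18 — does not satisfy this, so Negative. {price=37, stock=21, origin=imported, category=food, status=refurbished}: stock = 21, price = 37 — does not satisfy this, so Negative. {price=32, stock=25, origin=local, category=tool, status=new}: stock = 25, price = 32 — does not satisfy this, so Negative. {price=26, stock=23, origin=imported, category=toy, status=refurbished}: stock = 23, price = 26 — does not satisfy this, so Negative. {price=7, stock=6, origin=local, category=food, status=refurbished}: stock = 6, price = 7 — satisfies this, so Positive.

Negative, Negative, Negative, Negative, Positive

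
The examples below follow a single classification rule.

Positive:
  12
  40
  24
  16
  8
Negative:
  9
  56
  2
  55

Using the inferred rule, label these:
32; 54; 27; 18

Positive, Negative, Negative, Negative

Rule: multiple of 4 AND at most 40. This holds for each 'Positive' example and fails for each 'Negative' one.
32: 32 = 4·8, 32 ≤ 40, qualifies → Positive.
54: 54 = 4·13 + 2, 54 > 40, doesn't match → Negative.
27: 27 = 4·6 + 3, 27 ≤ 40, doesn't match → Negative.
18: 18 = 4·4 + 2, 18 ≤ 40, doesn't match → Negative.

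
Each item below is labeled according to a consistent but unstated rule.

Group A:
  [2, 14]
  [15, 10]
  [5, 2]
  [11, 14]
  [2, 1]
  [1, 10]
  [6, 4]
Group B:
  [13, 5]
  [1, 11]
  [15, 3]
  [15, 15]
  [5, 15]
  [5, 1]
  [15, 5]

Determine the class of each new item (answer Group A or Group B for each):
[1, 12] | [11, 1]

The simplest hypothesis consistent with all the labels is: product is even.
[1, 12]: Group A (1·12 = 12).
[11, 1]: Group B (11·1 = 11).

Group A, Group B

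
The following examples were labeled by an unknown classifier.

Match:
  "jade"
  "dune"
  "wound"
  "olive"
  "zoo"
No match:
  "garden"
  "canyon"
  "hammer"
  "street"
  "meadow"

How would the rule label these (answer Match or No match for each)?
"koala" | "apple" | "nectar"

Match, Match, No match

One predicate separates the groups cleanly: length ≤ 5.
"koala" → length 5 → Match.
"apple" → length 5 → Match.
"nectar" → length 6 → No match.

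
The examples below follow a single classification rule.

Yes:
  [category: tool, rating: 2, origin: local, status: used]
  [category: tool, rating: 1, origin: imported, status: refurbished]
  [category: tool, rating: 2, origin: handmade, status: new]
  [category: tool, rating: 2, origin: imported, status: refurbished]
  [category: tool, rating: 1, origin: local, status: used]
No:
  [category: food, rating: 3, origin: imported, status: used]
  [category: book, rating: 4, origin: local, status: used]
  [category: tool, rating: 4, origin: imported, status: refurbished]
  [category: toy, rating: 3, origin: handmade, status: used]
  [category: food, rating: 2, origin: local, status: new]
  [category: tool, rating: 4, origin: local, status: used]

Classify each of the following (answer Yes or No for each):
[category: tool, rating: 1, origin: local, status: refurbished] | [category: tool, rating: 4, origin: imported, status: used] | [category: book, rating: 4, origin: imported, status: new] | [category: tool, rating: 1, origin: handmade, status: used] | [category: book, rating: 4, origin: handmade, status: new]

Yes, No, No, Yes, No

A rule that fits every label: category is tool AND rating ≤ 2 — true of each 'Yes' example, false of each 'No' one.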